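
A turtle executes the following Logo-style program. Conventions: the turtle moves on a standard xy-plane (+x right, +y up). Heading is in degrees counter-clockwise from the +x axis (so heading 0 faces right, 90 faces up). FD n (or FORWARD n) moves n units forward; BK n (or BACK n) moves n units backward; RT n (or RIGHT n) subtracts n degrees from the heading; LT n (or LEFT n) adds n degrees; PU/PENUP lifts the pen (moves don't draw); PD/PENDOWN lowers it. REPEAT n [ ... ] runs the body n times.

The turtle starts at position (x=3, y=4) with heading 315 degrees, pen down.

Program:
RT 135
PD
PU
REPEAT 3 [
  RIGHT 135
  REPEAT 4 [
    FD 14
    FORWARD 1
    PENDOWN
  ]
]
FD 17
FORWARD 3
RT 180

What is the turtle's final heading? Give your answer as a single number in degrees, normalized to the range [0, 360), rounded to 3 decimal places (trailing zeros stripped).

Executing turtle program step by step:
Start: pos=(3,4), heading=315, pen down
RT 135: heading 315 -> 180
PD: pen down
PU: pen up
REPEAT 3 [
  -- iteration 1/3 --
  RT 135: heading 180 -> 45
  REPEAT 4 [
    -- iteration 1/4 --
    FD 14: (3,4) -> (12.899,13.899) [heading=45, move]
    FD 1: (12.899,13.899) -> (13.607,14.607) [heading=45, move]
    PD: pen down
    -- iteration 2/4 --
    FD 14: (13.607,14.607) -> (23.506,24.506) [heading=45, draw]
    FD 1: (23.506,24.506) -> (24.213,25.213) [heading=45, draw]
    PD: pen down
    -- iteration 3/4 --
    FD 14: (24.213,25.213) -> (34.113,35.113) [heading=45, draw]
    FD 1: (34.113,35.113) -> (34.82,35.82) [heading=45, draw]
    PD: pen down
    -- iteration 4/4 --
    FD 14: (34.82,35.82) -> (44.719,45.719) [heading=45, draw]
    FD 1: (44.719,45.719) -> (45.426,46.426) [heading=45, draw]
    PD: pen down
  ]
  -- iteration 2/3 --
  RT 135: heading 45 -> 270
  REPEAT 4 [
    -- iteration 1/4 --
    FD 14: (45.426,46.426) -> (45.426,32.426) [heading=270, draw]
    FD 1: (45.426,32.426) -> (45.426,31.426) [heading=270, draw]
    PD: pen down
    -- iteration 2/4 --
    FD 14: (45.426,31.426) -> (45.426,17.426) [heading=270, draw]
    FD 1: (45.426,17.426) -> (45.426,16.426) [heading=270, draw]
    PD: pen down
    -- iteration 3/4 --
    FD 14: (45.426,16.426) -> (45.426,2.426) [heading=270, draw]
    FD 1: (45.426,2.426) -> (45.426,1.426) [heading=270, draw]
    PD: pen down
    -- iteration 4/4 --
    FD 14: (45.426,1.426) -> (45.426,-12.574) [heading=270, draw]
    FD 1: (45.426,-12.574) -> (45.426,-13.574) [heading=270, draw]
    PD: pen down
  ]
  -- iteration 3/3 --
  RT 135: heading 270 -> 135
  REPEAT 4 [
    -- iteration 1/4 --
    FD 14: (45.426,-13.574) -> (35.527,-3.674) [heading=135, draw]
    FD 1: (35.527,-3.674) -> (34.82,-2.967) [heading=135, draw]
    PD: pen down
    -- iteration 2/4 --
    FD 14: (34.82,-2.967) -> (24.92,6.933) [heading=135, draw]
    FD 1: (24.92,6.933) -> (24.213,7.64) [heading=135, draw]
    PD: pen down
    -- iteration 3/4 --
    FD 14: (24.213,7.64) -> (14.314,17.539) [heading=135, draw]
    FD 1: (14.314,17.539) -> (13.607,18.246) [heading=135, draw]
    PD: pen down
    -- iteration 4/4 --
    FD 14: (13.607,18.246) -> (3.707,28.146) [heading=135, draw]
    FD 1: (3.707,28.146) -> (3,28.853) [heading=135, draw]
    PD: pen down
  ]
]
FD 17: (3,28.853) -> (-9.021,40.874) [heading=135, draw]
FD 3: (-9.021,40.874) -> (-11.142,42.995) [heading=135, draw]
RT 180: heading 135 -> 315
Final: pos=(-11.142,42.995), heading=315, 24 segment(s) drawn

Answer: 315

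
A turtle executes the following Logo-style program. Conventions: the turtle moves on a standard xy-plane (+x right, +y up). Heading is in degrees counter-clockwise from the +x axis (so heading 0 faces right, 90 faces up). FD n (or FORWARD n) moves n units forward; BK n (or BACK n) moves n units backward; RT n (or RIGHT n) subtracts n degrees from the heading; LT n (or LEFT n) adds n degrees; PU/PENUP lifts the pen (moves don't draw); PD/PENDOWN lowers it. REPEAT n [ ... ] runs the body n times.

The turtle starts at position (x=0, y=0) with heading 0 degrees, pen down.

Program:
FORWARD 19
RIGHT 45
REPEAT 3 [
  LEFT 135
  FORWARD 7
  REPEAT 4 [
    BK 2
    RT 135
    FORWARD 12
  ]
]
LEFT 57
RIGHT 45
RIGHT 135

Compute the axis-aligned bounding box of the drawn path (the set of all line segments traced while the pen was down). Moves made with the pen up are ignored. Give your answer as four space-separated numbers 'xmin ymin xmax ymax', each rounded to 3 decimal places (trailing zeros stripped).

Answer: 0 -23.364 31.607 7

Derivation:
Executing turtle program step by step:
Start: pos=(0,0), heading=0, pen down
FD 19: (0,0) -> (19,0) [heading=0, draw]
RT 45: heading 0 -> 315
REPEAT 3 [
  -- iteration 1/3 --
  LT 135: heading 315 -> 90
  FD 7: (19,0) -> (19,7) [heading=90, draw]
  REPEAT 4 [
    -- iteration 1/4 --
    BK 2: (19,7) -> (19,5) [heading=90, draw]
    RT 135: heading 90 -> 315
    FD 12: (19,5) -> (27.485,-3.485) [heading=315, draw]
    -- iteration 2/4 --
    BK 2: (27.485,-3.485) -> (26.071,-2.071) [heading=315, draw]
    RT 135: heading 315 -> 180
    FD 12: (26.071,-2.071) -> (14.071,-2.071) [heading=180, draw]
    -- iteration 3/4 --
    BK 2: (14.071,-2.071) -> (16.071,-2.071) [heading=180, draw]
    RT 135: heading 180 -> 45
    FD 12: (16.071,-2.071) -> (24.556,6.414) [heading=45, draw]
    -- iteration 4/4 --
    BK 2: (24.556,6.414) -> (23.142,5) [heading=45, draw]
    RT 135: heading 45 -> 270
    FD 12: (23.142,5) -> (23.142,-7) [heading=270, draw]
  ]
  -- iteration 2/3 --
  LT 135: heading 270 -> 45
  FD 7: (23.142,-7) -> (28.092,-2.05) [heading=45, draw]
  REPEAT 4 [
    -- iteration 1/4 --
    BK 2: (28.092,-2.05) -> (26.678,-3.464) [heading=45, draw]
    RT 135: heading 45 -> 270
    FD 12: (26.678,-3.464) -> (26.678,-15.464) [heading=270, draw]
    -- iteration 2/4 --
    BK 2: (26.678,-15.464) -> (26.678,-13.464) [heading=270, draw]
    RT 135: heading 270 -> 135
    FD 12: (26.678,-13.464) -> (18.192,-4.979) [heading=135, draw]
    -- iteration 3/4 --
    BK 2: (18.192,-4.979) -> (19.607,-6.393) [heading=135, draw]
    RT 135: heading 135 -> 0
    FD 12: (19.607,-6.393) -> (31.607,-6.393) [heading=0, draw]
    -- iteration 4/4 --
    BK 2: (31.607,-6.393) -> (29.607,-6.393) [heading=0, draw]
    RT 135: heading 0 -> 225
    FD 12: (29.607,-6.393) -> (21.121,-14.879) [heading=225, draw]
  ]
  -- iteration 3/3 --
  LT 135: heading 225 -> 0
  FD 7: (21.121,-14.879) -> (28.121,-14.879) [heading=0, draw]
  REPEAT 4 [
    -- iteration 1/4 --
    BK 2: (28.121,-14.879) -> (26.121,-14.879) [heading=0, draw]
    RT 135: heading 0 -> 225
    FD 12: (26.121,-14.879) -> (17.636,-23.364) [heading=225, draw]
    -- iteration 2/4 --
    BK 2: (17.636,-23.364) -> (19.05,-21.95) [heading=225, draw]
    RT 135: heading 225 -> 90
    FD 12: (19.05,-21.95) -> (19.05,-9.95) [heading=90, draw]
    -- iteration 3/4 --
    BK 2: (19.05,-9.95) -> (19.05,-11.95) [heading=90, draw]
    RT 135: heading 90 -> 315
    FD 12: (19.05,-11.95) -> (27.536,-20.435) [heading=315, draw]
    -- iteration 4/4 --
    BK 2: (27.536,-20.435) -> (26.121,-19.021) [heading=315, draw]
    RT 135: heading 315 -> 180
    FD 12: (26.121,-19.021) -> (14.121,-19.021) [heading=180, draw]
  ]
]
LT 57: heading 180 -> 237
RT 45: heading 237 -> 192
RT 135: heading 192 -> 57
Final: pos=(14.121,-19.021), heading=57, 28 segment(s) drawn

Segment endpoints: x in {0, 14.071, 14.121, 16.071, 17.636, 18.192, 19, 19.05, 19.05, 19.05, 19.607, 21.121, 23.142, 23.142, 24.556, 26.071, 26.121, 26.121, 26.678, 26.678, 27.485, 27.536, 28.092, 28.121, 29.607, 31.607}, y in {-23.364, -21.95, -20.435, -19.021, -19.021, -15.464, -14.879, -14.879, -14.879, -13.464, -11.95, -9.95, -7, -6.393, -6.393, -6.393, -4.979, -3.485, -3.464, -2.071, -2.071, -2.071, -2.05, 0, 5, 6.414, 7}
xmin=0, ymin=-23.364, xmax=31.607, ymax=7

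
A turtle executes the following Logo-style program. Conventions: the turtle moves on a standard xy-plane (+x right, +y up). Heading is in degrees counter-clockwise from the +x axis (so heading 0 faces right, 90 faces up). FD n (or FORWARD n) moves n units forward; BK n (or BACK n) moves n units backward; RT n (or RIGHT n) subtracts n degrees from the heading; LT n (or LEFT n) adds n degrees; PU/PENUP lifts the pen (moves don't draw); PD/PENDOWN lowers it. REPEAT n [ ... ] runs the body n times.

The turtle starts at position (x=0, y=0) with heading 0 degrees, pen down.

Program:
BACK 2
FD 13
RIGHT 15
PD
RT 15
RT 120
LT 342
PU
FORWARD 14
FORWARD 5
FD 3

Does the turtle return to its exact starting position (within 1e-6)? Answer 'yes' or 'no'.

Answer: no

Derivation:
Executing turtle program step by step:
Start: pos=(0,0), heading=0, pen down
BK 2: (0,0) -> (-2,0) [heading=0, draw]
FD 13: (-2,0) -> (11,0) [heading=0, draw]
RT 15: heading 0 -> 345
PD: pen down
RT 15: heading 345 -> 330
RT 120: heading 330 -> 210
LT 342: heading 210 -> 192
PU: pen up
FD 14: (11,0) -> (-2.694,-2.911) [heading=192, move]
FD 5: (-2.694,-2.911) -> (-7.585,-3.95) [heading=192, move]
FD 3: (-7.585,-3.95) -> (-10.519,-4.574) [heading=192, move]
Final: pos=(-10.519,-4.574), heading=192, 2 segment(s) drawn

Start position: (0, 0)
Final position: (-10.519, -4.574)
Distance = 11.471; >= 1e-6 -> NOT closed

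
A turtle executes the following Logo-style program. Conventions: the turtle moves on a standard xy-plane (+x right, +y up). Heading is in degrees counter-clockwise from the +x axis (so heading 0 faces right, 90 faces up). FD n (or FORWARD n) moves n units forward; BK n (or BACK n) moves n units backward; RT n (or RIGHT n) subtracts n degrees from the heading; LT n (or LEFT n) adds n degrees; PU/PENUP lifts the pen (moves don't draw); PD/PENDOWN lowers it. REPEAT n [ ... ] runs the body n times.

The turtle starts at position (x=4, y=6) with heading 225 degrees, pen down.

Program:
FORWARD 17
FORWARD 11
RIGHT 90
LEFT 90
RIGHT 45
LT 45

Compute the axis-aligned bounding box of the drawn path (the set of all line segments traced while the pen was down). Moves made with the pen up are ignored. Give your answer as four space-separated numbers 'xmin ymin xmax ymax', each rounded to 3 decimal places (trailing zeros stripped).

Answer: -15.799 -13.799 4 6

Derivation:
Executing turtle program step by step:
Start: pos=(4,6), heading=225, pen down
FD 17: (4,6) -> (-8.021,-6.021) [heading=225, draw]
FD 11: (-8.021,-6.021) -> (-15.799,-13.799) [heading=225, draw]
RT 90: heading 225 -> 135
LT 90: heading 135 -> 225
RT 45: heading 225 -> 180
LT 45: heading 180 -> 225
Final: pos=(-15.799,-13.799), heading=225, 2 segment(s) drawn

Segment endpoints: x in {-15.799, -8.021, 4}, y in {-13.799, -6.021, 6}
xmin=-15.799, ymin=-13.799, xmax=4, ymax=6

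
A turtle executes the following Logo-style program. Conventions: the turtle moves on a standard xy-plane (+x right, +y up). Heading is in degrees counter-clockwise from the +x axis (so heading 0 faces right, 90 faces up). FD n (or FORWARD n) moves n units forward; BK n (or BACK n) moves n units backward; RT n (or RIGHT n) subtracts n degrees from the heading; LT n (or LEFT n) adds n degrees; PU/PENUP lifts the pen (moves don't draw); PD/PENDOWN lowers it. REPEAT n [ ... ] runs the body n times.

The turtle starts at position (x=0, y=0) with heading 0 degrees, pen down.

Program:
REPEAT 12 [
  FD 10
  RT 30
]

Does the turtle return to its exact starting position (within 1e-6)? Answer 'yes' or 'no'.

Executing turtle program step by step:
Start: pos=(0,0), heading=0, pen down
REPEAT 12 [
  -- iteration 1/12 --
  FD 10: (0,0) -> (10,0) [heading=0, draw]
  RT 30: heading 0 -> 330
  -- iteration 2/12 --
  FD 10: (10,0) -> (18.66,-5) [heading=330, draw]
  RT 30: heading 330 -> 300
  -- iteration 3/12 --
  FD 10: (18.66,-5) -> (23.66,-13.66) [heading=300, draw]
  RT 30: heading 300 -> 270
  -- iteration 4/12 --
  FD 10: (23.66,-13.66) -> (23.66,-23.66) [heading=270, draw]
  RT 30: heading 270 -> 240
  -- iteration 5/12 --
  FD 10: (23.66,-23.66) -> (18.66,-32.321) [heading=240, draw]
  RT 30: heading 240 -> 210
  -- iteration 6/12 --
  FD 10: (18.66,-32.321) -> (10,-37.321) [heading=210, draw]
  RT 30: heading 210 -> 180
  -- iteration 7/12 --
  FD 10: (10,-37.321) -> (0,-37.321) [heading=180, draw]
  RT 30: heading 180 -> 150
  -- iteration 8/12 --
  FD 10: (0,-37.321) -> (-8.66,-32.321) [heading=150, draw]
  RT 30: heading 150 -> 120
  -- iteration 9/12 --
  FD 10: (-8.66,-32.321) -> (-13.66,-23.66) [heading=120, draw]
  RT 30: heading 120 -> 90
  -- iteration 10/12 --
  FD 10: (-13.66,-23.66) -> (-13.66,-13.66) [heading=90, draw]
  RT 30: heading 90 -> 60
  -- iteration 11/12 --
  FD 10: (-13.66,-13.66) -> (-8.66,-5) [heading=60, draw]
  RT 30: heading 60 -> 30
  -- iteration 12/12 --
  FD 10: (-8.66,-5) -> (0,0) [heading=30, draw]
  RT 30: heading 30 -> 0
]
Final: pos=(0,0), heading=0, 12 segment(s) drawn

Start position: (0, 0)
Final position: (0, 0)
Distance = 0; < 1e-6 -> CLOSED

Answer: yes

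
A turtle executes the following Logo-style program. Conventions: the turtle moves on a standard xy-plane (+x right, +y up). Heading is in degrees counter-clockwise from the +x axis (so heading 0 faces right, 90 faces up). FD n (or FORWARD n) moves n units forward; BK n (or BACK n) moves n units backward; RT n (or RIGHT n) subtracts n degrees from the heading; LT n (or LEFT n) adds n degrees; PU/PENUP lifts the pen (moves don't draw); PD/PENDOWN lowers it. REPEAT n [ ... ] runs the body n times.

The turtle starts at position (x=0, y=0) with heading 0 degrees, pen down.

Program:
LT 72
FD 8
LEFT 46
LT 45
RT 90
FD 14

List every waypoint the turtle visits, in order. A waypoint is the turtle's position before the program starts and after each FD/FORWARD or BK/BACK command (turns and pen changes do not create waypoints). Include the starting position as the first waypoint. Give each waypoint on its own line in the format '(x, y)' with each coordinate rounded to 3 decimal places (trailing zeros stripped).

Executing turtle program step by step:
Start: pos=(0,0), heading=0, pen down
LT 72: heading 0 -> 72
FD 8: (0,0) -> (2.472,7.608) [heading=72, draw]
LT 46: heading 72 -> 118
LT 45: heading 118 -> 163
RT 90: heading 163 -> 73
FD 14: (2.472,7.608) -> (6.565,20.997) [heading=73, draw]
Final: pos=(6.565,20.997), heading=73, 2 segment(s) drawn
Waypoints (3 total):
(0, 0)
(2.472, 7.608)
(6.565, 20.997)

Answer: (0, 0)
(2.472, 7.608)
(6.565, 20.997)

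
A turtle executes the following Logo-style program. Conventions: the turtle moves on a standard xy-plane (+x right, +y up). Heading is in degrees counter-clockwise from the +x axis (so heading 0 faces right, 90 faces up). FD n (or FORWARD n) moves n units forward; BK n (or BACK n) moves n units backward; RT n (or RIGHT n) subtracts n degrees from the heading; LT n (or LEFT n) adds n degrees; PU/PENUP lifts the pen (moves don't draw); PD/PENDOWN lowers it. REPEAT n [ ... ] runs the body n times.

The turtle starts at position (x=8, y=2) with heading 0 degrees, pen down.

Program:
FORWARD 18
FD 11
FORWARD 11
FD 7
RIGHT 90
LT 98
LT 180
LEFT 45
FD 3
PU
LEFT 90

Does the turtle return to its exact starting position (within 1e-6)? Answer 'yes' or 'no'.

Answer: no

Derivation:
Executing turtle program step by step:
Start: pos=(8,2), heading=0, pen down
FD 18: (8,2) -> (26,2) [heading=0, draw]
FD 11: (26,2) -> (37,2) [heading=0, draw]
FD 11: (37,2) -> (48,2) [heading=0, draw]
FD 7: (48,2) -> (55,2) [heading=0, draw]
RT 90: heading 0 -> 270
LT 98: heading 270 -> 8
LT 180: heading 8 -> 188
LT 45: heading 188 -> 233
FD 3: (55,2) -> (53.195,-0.396) [heading=233, draw]
PU: pen up
LT 90: heading 233 -> 323
Final: pos=(53.195,-0.396), heading=323, 5 segment(s) drawn

Start position: (8, 2)
Final position: (53.195, -0.396)
Distance = 45.258; >= 1e-6 -> NOT closed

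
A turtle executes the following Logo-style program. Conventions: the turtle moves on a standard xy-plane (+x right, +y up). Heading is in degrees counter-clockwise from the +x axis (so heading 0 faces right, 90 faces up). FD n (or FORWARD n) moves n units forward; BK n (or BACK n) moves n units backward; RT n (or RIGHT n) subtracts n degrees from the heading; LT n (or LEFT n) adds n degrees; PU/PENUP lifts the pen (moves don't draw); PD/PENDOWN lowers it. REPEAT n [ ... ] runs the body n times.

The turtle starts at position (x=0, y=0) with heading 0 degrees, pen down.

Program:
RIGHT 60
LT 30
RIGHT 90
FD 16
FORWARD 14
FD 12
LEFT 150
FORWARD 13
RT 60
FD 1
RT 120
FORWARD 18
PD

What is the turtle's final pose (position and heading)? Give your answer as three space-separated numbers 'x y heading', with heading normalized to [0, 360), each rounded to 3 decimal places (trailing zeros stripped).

Answer: -24.464 -39.373 210

Derivation:
Executing turtle program step by step:
Start: pos=(0,0), heading=0, pen down
RT 60: heading 0 -> 300
LT 30: heading 300 -> 330
RT 90: heading 330 -> 240
FD 16: (0,0) -> (-8,-13.856) [heading=240, draw]
FD 14: (-8,-13.856) -> (-15,-25.981) [heading=240, draw]
FD 12: (-15,-25.981) -> (-21,-36.373) [heading=240, draw]
LT 150: heading 240 -> 30
FD 13: (-21,-36.373) -> (-9.742,-29.873) [heading=30, draw]
RT 60: heading 30 -> 330
FD 1: (-9.742,-29.873) -> (-8.876,-30.373) [heading=330, draw]
RT 120: heading 330 -> 210
FD 18: (-8.876,-30.373) -> (-24.464,-39.373) [heading=210, draw]
PD: pen down
Final: pos=(-24.464,-39.373), heading=210, 6 segment(s) drawn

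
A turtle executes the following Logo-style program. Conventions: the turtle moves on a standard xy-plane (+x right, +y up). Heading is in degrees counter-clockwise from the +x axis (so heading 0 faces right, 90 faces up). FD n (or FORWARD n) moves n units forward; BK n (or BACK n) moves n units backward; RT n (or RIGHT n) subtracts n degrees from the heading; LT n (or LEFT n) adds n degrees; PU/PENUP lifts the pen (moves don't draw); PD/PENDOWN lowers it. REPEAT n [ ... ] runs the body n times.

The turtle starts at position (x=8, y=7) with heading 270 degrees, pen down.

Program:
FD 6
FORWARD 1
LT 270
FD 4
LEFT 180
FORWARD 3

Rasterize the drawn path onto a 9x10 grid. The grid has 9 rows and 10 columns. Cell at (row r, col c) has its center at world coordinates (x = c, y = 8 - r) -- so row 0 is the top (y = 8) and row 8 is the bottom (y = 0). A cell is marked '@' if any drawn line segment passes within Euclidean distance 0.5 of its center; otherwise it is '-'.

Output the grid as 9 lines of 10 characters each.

Answer: ----------
--------@-
--------@-
--------@-
--------@-
--------@-
--------@-
--------@-
----@@@@@-

Derivation:
Segment 0: (8,7) -> (8,1)
Segment 1: (8,1) -> (8,0)
Segment 2: (8,0) -> (4,0)
Segment 3: (4,0) -> (7,0)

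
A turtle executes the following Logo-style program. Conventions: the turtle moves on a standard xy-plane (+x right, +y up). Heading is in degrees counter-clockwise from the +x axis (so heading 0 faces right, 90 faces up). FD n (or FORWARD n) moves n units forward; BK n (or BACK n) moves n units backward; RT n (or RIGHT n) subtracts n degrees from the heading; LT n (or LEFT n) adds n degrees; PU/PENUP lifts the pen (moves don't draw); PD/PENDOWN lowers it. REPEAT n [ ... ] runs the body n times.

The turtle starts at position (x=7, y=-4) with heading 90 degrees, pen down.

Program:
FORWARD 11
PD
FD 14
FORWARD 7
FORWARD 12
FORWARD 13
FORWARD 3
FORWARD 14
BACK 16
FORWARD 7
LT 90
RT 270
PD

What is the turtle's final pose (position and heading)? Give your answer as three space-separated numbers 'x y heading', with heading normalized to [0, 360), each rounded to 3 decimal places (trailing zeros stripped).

Executing turtle program step by step:
Start: pos=(7,-4), heading=90, pen down
FD 11: (7,-4) -> (7,7) [heading=90, draw]
PD: pen down
FD 14: (7,7) -> (7,21) [heading=90, draw]
FD 7: (7,21) -> (7,28) [heading=90, draw]
FD 12: (7,28) -> (7,40) [heading=90, draw]
FD 13: (7,40) -> (7,53) [heading=90, draw]
FD 3: (7,53) -> (7,56) [heading=90, draw]
FD 14: (7,56) -> (7,70) [heading=90, draw]
BK 16: (7,70) -> (7,54) [heading=90, draw]
FD 7: (7,54) -> (7,61) [heading=90, draw]
LT 90: heading 90 -> 180
RT 270: heading 180 -> 270
PD: pen down
Final: pos=(7,61), heading=270, 9 segment(s) drawn

Answer: 7 61 270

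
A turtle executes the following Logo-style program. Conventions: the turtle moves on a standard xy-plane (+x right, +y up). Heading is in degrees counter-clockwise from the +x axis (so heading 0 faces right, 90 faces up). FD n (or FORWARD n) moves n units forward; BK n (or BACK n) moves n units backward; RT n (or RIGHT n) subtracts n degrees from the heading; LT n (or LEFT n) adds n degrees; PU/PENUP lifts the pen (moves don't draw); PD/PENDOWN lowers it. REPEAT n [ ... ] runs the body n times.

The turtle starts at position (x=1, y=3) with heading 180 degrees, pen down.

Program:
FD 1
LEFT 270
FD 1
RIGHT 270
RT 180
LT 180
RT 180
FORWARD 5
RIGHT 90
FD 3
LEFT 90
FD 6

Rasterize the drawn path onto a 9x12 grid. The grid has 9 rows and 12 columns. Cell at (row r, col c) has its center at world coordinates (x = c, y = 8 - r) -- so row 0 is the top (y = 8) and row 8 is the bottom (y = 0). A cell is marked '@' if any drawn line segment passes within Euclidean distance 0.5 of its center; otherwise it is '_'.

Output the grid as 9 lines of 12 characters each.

Answer: ____________
____________
____________
____________
@@@@@@______
@@___@______
_____@______
_____@@@@@@@
____________

Derivation:
Segment 0: (1,3) -> (0,3)
Segment 1: (0,3) -> (0,4)
Segment 2: (0,4) -> (5,4)
Segment 3: (5,4) -> (5,1)
Segment 4: (5,1) -> (11,1)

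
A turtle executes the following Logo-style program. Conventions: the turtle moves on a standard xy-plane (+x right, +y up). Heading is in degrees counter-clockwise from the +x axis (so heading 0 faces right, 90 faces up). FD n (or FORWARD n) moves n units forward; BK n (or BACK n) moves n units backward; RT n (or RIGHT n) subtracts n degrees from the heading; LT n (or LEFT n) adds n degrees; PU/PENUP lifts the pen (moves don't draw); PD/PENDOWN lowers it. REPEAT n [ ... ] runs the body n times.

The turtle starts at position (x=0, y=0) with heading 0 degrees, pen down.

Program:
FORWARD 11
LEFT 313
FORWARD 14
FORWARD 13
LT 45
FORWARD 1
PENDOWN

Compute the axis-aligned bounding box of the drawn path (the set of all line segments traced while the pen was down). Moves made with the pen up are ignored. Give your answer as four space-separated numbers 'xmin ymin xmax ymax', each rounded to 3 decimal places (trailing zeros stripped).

Answer: 0 -19.781 30.413 0

Derivation:
Executing turtle program step by step:
Start: pos=(0,0), heading=0, pen down
FD 11: (0,0) -> (11,0) [heading=0, draw]
LT 313: heading 0 -> 313
FD 14: (11,0) -> (20.548,-10.239) [heading=313, draw]
FD 13: (20.548,-10.239) -> (29.414,-19.747) [heading=313, draw]
LT 45: heading 313 -> 358
FD 1: (29.414,-19.747) -> (30.413,-19.781) [heading=358, draw]
PD: pen down
Final: pos=(30.413,-19.781), heading=358, 4 segment(s) drawn

Segment endpoints: x in {0, 11, 20.548, 29.414, 30.413}, y in {-19.781, -19.747, -10.239, 0}
xmin=0, ymin=-19.781, xmax=30.413, ymax=0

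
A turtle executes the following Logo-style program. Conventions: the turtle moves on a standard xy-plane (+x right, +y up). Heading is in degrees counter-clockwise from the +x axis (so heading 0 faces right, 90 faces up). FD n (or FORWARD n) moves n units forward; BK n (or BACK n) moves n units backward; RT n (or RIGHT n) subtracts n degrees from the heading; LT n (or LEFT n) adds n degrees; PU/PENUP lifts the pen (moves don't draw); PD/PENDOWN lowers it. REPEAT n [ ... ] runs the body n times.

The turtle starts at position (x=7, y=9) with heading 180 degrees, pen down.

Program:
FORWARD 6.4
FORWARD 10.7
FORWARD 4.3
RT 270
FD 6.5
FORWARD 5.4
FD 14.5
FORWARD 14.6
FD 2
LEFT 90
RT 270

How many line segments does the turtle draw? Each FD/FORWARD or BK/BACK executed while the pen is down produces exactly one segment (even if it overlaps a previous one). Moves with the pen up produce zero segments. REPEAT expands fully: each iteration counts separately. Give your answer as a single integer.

Executing turtle program step by step:
Start: pos=(7,9), heading=180, pen down
FD 6.4: (7,9) -> (0.6,9) [heading=180, draw]
FD 10.7: (0.6,9) -> (-10.1,9) [heading=180, draw]
FD 4.3: (-10.1,9) -> (-14.4,9) [heading=180, draw]
RT 270: heading 180 -> 270
FD 6.5: (-14.4,9) -> (-14.4,2.5) [heading=270, draw]
FD 5.4: (-14.4,2.5) -> (-14.4,-2.9) [heading=270, draw]
FD 14.5: (-14.4,-2.9) -> (-14.4,-17.4) [heading=270, draw]
FD 14.6: (-14.4,-17.4) -> (-14.4,-32) [heading=270, draw]
FD 2: (-14.4,-32) -> (-14.4,-34) [heading=270, draw]
LT 90: heading 270 -> 0
RT 270: heading 0 -> 90
Final: pos=(-14.4,-34), heading=90, 8 segment(s) drawn
Segments drawn: 8

Answer: 8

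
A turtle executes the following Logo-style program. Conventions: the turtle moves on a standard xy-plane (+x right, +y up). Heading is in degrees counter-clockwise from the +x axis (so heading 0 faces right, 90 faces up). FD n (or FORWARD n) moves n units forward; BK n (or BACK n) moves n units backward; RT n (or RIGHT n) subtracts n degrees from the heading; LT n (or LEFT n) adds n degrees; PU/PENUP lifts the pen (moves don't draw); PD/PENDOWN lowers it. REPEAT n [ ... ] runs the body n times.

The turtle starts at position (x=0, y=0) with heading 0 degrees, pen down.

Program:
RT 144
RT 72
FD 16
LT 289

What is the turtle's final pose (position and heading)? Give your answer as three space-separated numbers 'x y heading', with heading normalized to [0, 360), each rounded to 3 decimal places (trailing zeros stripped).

Answer: -12.944 9.405 73

Derivation:
Executing turtle program step by step:
Start: pos=(0,0), heading=0, pen down
RT 144: heading 0 -> 216
RT 72: heading 216 -> 144
FD 16: (0,0) -> (-12.944,9.405) [heading=144, draw]
LT 289: heading 144 -> 73
Final: pos=(-12.944,9.405), heading=73, 1 segment(s) drawn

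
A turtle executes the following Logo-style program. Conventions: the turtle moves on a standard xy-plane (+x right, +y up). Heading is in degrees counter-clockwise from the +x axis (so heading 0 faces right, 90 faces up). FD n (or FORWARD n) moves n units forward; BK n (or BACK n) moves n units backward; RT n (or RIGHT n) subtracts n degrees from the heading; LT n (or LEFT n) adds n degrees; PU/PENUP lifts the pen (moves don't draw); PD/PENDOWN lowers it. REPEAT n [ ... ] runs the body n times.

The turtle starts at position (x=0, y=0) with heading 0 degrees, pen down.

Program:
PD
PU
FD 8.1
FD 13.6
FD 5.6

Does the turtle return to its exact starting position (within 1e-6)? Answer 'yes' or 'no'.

Answer: no

Derivation:
Executing turtle program step by step:
Start: pos=(0,0), heading=0, pen down
PD: pen down
PU: pen up
FD 8.1: (0,0) -> (8.1,0) [heading=0, move]
FD 13.6: (8.1,0) -> (21.7,0) [heading=0, move]
FD 5.6: (21.7,0) -> (27.3,0) [heading=0, move]
Final: pos=(27.3,0), heading=0, 0 segment(s) drawn

Start position: (0, 0)
Final position: (27.3, 0)
Distance = 27.3; >= 1e-6 -> NOT closed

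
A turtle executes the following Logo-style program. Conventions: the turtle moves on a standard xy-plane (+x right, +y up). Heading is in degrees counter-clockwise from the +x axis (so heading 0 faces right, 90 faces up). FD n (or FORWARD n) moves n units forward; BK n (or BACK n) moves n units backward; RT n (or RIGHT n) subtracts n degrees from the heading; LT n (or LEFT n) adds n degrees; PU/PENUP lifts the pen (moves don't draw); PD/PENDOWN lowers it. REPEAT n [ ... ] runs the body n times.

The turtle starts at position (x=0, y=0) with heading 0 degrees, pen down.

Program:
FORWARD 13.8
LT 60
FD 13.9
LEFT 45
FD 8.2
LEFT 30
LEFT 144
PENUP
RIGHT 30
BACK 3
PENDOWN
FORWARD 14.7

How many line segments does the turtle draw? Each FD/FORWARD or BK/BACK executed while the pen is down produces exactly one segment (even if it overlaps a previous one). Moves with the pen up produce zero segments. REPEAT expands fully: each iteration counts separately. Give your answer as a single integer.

Answer: 4

Derivation:
Executing turtle program step by step:
Start: pos=(0,0), heading=0, pen down
FD 13.8: (0,0) -> (13.8,0) [heading=0, draw]
LT 60: heading 0 -> 60
FD 13.9: (13.8,0) -> (20.75,12.038) [heading=60, draw]
LT 45: heading 60 -> 105
FD 8.2: (20.75,12.038) -> (18.628,19.958) [heading=105, draw]
LT 30: heading 105 -> 135
LT 144: heading 135 -> 279
PU: pen up
RT 30: heading 279 -> 249
BK 3: (18.628,19.958) -> (19.703,22.759) [heading=249, move]
PD: pen down
FD 14.7: (19.703,22.759) -> (14.435,9.035) [heading=249, draw]
Final: pos=(14.435,9.035), heading=249, 4 segment(s) drawn
Segments drawn: 4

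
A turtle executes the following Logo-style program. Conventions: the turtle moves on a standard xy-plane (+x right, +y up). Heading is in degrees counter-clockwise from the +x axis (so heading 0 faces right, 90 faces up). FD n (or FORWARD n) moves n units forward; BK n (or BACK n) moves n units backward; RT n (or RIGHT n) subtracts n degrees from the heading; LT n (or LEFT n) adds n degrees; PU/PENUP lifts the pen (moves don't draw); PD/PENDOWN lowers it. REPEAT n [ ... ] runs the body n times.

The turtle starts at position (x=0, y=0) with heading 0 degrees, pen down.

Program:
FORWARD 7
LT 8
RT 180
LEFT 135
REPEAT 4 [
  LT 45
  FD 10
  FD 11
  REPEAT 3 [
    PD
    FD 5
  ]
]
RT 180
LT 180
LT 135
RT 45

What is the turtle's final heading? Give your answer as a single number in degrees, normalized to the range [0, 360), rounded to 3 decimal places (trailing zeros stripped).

Answer: 233

Derivation:
Executing turtle program step by step:
Start: pos=(0,0), heading=0, pen down
FD 7: (0,0) -> (7,0) [heading=0, draw]
LT 8: heading 0 -> 8
RT 180: heading 8 -> 188
LT 135: heading 188 -> 323
REPEAT 4 [
  -- iteration 1/4 --
  LT 45: heading 323 -> 8
  FD 10: (7,0) -> (16.903,1.392) [heading=8, draw]
  FD 11: (16.903,1.392) -> (27.796,2.923) [heading=8, draw]
  REPEAT 3 [
    -- iteration 1/3 --
    PD: pen down
    FD 5: (27.796,2.923) -> (32.747,3.619) [heading=8, draw]
    -- iteration 2/3 --
    PD: pen down
    FD 5: (32.747,3.619) -> (37.698,4.314) [heading=8, draw]
    -- iteration 3/3 --
    PD: pen down
    FD 5: (37.698,4.314) -> (42.65,5.01) [heading=8, draw]
  ]
  -- iteration 2/4 --
  LT 45: heading 8 -> 53
  FD 10: (42.65,5.01) -> (48.668,12.997) [heading=53, draw]
  FD 11: (48.668,12.997) -> (55.288,21.782) [heading=53, draw]
  REPEAT 3 [
    -- iteration 1/3 --
    PD: pen down
    FD 5: (55.288,21.782) -> (58.297,25.775) [heading=53, draw]
    -- iteration 2/3 --
    PD: pen down
    FD 5: (58.297,25.775) -> (61.306,29.768) [heading=53, draw]
    -- iteration 3/3 --
    PD: pen down
    FD 5: (61.306,29.768) -> (64.315,33.761) [heading=53, draw]
  ]
  -- iteration 3/4 --
  LT 45: heading 53 -> 98
  FD 10: (64.315,33.761) -> (62.923,43.664) [heading=98, draw]
  FD 11: (62.923,43.664) -> (61.392,54.557) [heading=98, draw]
  REPEAT 3 [
    -- iteration 1/3 --
    PD: pen down
    FD 5: (61.392,54.557) -> (60.696,59.508) [heading=98, draw]
    -- iteration 2/3 --
    PD: pen down
    FD 5: (60.696,59.508) -> (60.001,64.459) [heading=98, draw]
    -- iteration 3/3 --
    PD: pen down
    FD 5: (60.001,64.459) -> (59.305,69.411) [heading=98, draw]
  ]
  -- iteration 4/4 --
  LT 45: heading 98 -> 143
  FD 10: (59.305,69.411) -> (51.318,75.429) [heading=143, draw]
  FD 11: (51.318,75.429) -> (42.533,82.049) [heading=143, draw]
  REPEAT 3 [
    -- iteration 1/3 --
    PD: pen down
    FD 5: (42.533,82.049) -> (38.54,85.058) [heading=143, draw]
    -- iteration 2/3 --
    PD: pen down
    FD 5: (38.54,85.058) -> (34.547,88.067) [heading=143, draw]
    -- iteration 3/3 --
    PD: pen down
    FD 5: (34.547,88.067) -> (30.554,91.076) [heading=143, draw]
  ]
]
RT 180: heading 143 -> 323
LT 180: heading 323 -> 143
LT 135: heading 143 -> 278
RT 45: heading 278 -> 233
Final: pos=(30.554,91.076), heading=233, 21 segment(s) drawn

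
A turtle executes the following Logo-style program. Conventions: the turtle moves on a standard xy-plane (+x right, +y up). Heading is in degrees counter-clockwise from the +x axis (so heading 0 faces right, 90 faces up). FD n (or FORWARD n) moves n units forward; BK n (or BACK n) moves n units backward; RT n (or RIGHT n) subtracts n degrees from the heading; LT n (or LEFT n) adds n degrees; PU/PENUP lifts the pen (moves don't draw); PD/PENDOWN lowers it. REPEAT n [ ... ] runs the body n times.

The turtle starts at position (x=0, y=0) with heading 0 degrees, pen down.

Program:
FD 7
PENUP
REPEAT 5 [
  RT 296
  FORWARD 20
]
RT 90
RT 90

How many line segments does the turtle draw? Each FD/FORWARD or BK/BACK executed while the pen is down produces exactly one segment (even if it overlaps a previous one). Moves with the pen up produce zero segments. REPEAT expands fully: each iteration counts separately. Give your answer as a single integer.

Executing turtle program step by step:
Start: pos=(0,0), heading=0, pen down
FD 7: (0,0) -> (7,0) [heading=0, draw]
PU: pen up
REPEAT 5 [
  -- iteration 1/5 --
  RT 296: heading 0 -> 64
  FD 20: (7,0) -> (15.767,17.976) [heading=64, move]
  -- iteration 2/5 --
  RT 296: heading 64 -> 128
  FD 20: (15.767,17.976) -> (3.454,33.736) [heading=128, move]
  -- iteration 3/5 --
  RT 296: heading 128 -> 192
  FD 20: (3.454,33.736) -> (-16.109,29.578) [heading=192, move]
  -- iteration 4/5 --
  RT 296: heading 192 -> 256
  FD 20: (-16.109,29.578) -> (-20.947,10.172) [heading=256, move]
  -- iteration 5/5 --
  RT 296: heading 256 -> 320
  FD 20: (-20.947,10.172) -> (-5.626,-2.684) [heading=320, move]
]
RT 90: heading 320 -> 230
RT 90: heading 230 -> 140
Final: pos=(-5.626,-2.684), heading=140, 1 segment(s) drawn
Segments drawn: 1

Answer: 1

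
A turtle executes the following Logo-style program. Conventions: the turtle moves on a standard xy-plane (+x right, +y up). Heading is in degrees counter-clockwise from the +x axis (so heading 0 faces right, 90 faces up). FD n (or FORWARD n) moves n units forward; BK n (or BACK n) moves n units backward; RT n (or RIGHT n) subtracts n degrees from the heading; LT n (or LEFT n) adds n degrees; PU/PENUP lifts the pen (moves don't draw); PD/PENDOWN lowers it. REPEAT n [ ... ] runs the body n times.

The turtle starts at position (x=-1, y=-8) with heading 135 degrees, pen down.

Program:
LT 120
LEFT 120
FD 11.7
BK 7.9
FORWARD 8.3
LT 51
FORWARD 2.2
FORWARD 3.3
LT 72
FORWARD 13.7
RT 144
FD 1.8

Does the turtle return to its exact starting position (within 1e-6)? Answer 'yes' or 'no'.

Executing turtle program step by step:
Start: pos=(-1,-8), heading=135, pen down
LT 120: heading 135 -> 255
LT 120: heading 255 -> 15
FD 11.7: (-1,-8) -> (10.301,-4.972) [heading=15, draw]
BK 7.9: (10.301,-4.972) -> (2.671,-7.016) [heading=15, draw]
FD 8.3: (2.671,-7.016) -> (10.688,-4.868) [heading=15, draw]
LT 51: heading 15 -> 66
FD 2.2: (10.688,-4.868) -> (11.583,-2.858) [heading=66, draw]
FD 3.3: (11.583,-2.858) -> (12.925,0.156) [heading=66, draw]
LT 72: heading 66 -> 138
FD 13.7: (12.925,0.156) -> (2.744,9.323) [heading=138, draw]
RT 144: heading 138 -> 354
FD 1.8: (2.744,9.323) -> (4.534,9.135) [heading=354, draw]
Final: pos=(4.534,9.135), heading=354, 7 segment(s) drawn

Start position: (-1, -8)
Final position: (4.534, 9.135)
Distance = 18.007; >= 1e-6 -> NOT closed

Answer: no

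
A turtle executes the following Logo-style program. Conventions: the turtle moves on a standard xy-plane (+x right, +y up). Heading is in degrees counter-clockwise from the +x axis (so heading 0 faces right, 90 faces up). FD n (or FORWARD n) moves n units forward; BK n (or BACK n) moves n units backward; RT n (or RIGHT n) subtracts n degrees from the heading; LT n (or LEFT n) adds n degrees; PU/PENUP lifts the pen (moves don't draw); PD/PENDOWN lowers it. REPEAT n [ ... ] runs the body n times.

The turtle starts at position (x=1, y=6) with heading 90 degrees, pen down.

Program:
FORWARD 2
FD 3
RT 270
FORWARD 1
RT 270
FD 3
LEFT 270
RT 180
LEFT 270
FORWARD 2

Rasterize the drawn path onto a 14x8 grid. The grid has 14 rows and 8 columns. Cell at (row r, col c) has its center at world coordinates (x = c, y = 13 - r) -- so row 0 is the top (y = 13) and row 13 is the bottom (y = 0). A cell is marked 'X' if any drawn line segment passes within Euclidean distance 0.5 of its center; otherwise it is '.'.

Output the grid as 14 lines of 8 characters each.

Segment 0: (1,6) -> (1,8)
Segment 1: (1,8) -> (1,11)
Segment 2: (1,11) -> (0,11)
Segment 3: (0,11) -> (0,8)
Segment 4: (0,8) -> (0,6)

Answer: ........
........
XX......
XX......
XX......
XX......
XX......
XX......
........
........
........
........
........
........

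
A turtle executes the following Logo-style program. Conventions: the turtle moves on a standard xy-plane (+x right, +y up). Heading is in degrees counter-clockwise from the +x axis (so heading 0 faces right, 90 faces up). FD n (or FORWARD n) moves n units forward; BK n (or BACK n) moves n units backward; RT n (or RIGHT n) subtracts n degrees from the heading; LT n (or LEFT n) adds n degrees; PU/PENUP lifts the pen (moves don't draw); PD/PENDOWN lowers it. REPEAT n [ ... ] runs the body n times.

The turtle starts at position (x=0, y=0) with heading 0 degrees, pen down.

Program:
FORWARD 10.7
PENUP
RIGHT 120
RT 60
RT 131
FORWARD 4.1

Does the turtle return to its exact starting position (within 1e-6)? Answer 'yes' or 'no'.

Answer: no

Derivation:
Executing turtle program step by step:
Start: pos=(0,0), heading=0, pen down
FD 10.7: (0,0) -> (10.7,0) [heading=0, draw]
PU: pen up
RT 120: heading 0 -> 240
RT 60: heading 240 -> 180
RT 131: heading 180 -> 49
FD 4.1: (10.7,0) -> (13.39,3.094) [heading=49, move]
Final: pos=(13.39,3.094), heading=49, 1 segment(s) drawn

Start position: (0, 0)
Final position: (13.39, 3.094)
Distance = 13.743; >= 1e-6 -> NOT closed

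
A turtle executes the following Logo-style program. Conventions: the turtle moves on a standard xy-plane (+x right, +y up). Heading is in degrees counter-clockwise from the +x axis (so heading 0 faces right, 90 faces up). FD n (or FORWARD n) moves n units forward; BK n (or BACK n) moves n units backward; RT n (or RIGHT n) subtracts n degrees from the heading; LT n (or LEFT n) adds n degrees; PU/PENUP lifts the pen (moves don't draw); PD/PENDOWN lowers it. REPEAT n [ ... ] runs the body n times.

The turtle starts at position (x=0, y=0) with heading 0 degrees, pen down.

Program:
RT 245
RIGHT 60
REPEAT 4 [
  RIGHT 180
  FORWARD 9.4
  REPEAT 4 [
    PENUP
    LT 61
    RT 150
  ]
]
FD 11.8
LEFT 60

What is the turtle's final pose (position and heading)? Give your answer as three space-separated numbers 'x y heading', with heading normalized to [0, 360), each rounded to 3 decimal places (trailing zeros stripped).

Executing turtle program step by step:
Start: pos=(0,0), heading=0, pen down
RT 245: heading 0 -> 115
RT 60: heading 115 -> 55
REPEAT 4 [
  -- iteration 1/4 --
  RT 180: heading 55 -> 235
  FD 9.4: (0,0) -> (-5.392,-7.7) [heading=235, draw]
  REPEAT 4 [
    -- iteration 1/4 --
    PU: pen up
    LT 61: heading 235 -> 296
    RT 150: heading 296 -> 146
    -- iteration 2/4 --
    PU: pen up
    LT 61: heading 146 -> 207
    RT 150: heading 207 -> 57
    -- iteration 3/4 --
    PU: pen up
    LT 61: heading 57 -> 118
    RT 150: heading 118 -> 328
    -- iteration 4/4 --
    PU: pen up
    LT 61: heading 328 -> 29
    RT 150: heading 29 -> 239
  ]
  -- iteration 2/4 --
  RT 180: heading 239 -> 59
  FD 9.4: (-5.392,-7.7) -> (-0.55,0.357) [heading=59, move]
  REPEAT 4 [
    -- iteration 1/4 --
    PU: pen up
    LT 61: heading 59 -> 120
    RT 150: heading 120 -> 330
    -- iteration 2/4 --
    PU: pen up
    LT 61: heading 330 -> 31
    RT 150: heading 31 -> 241
    -- iteration 3/4 --
    PU: pen up
    LT 61: heading 241 -> 302
    RT 150: heading 302 -> 152
    -- iteration 4/4 --
    PU: pen up
    LT 61: heading 152 -> 213
    RT 150: heading 213 -> 63
  ]
  -- iteration 3/4 --
  RT 180: heading 63 -> 243
  FD 9.4: (-0.55,0.357) -> (-4.818,-8.018) [heading=243, move]
  REPEAT 4 [
    -- iteration 1/4 --
    PU: pen up
    LT 61: heading 243 -> 304
    RT 150: heading 304 -> 154
    -- iteration 2/4 --
    PU: pen up
    LT 61: heading 154 -> 215
    RT 150: heading 215 -> 65
    -- iteration 3/4 --
    PU: pen up
    LT 61: heading 65 -> 126
    RT 150: heading 126 -> 336
    -- iteration 4/4 --
    PU: pen up
    LT 61: heading 336 -> 37
    RT 150: heading 37 -> 247
  ]
  -- iteration 4/4 --
  RT 180: heading 247 -> 67
  FD 9.4: (-4.818,-8.018) -> (-1.145,0.635) [heading=67, move]
  REPEAT 4 [
    -- iteration 1/4 --
    PU: pen up
    LT 61: heading 67 -> 128
    RT 150: heading 128 -> 338
    -- iteration 2/4 --
    PU: pen up
    LT 61: heading 338 -> 39
    RT 150: heading 39 -> 249
    -- iteration 3/4 --
    PU: pen up
    LT 61: heading 249 -> 310
    RT 150: heading 310 -> 160
    -- iteration 4/4 --
    PU: pen up
    LT 61: heading 160 -> 221
    RT 150: heading 221 -> 71
  ]
]
FD 11.8: (-1.145,0.635) -> (2.697,11.792) [heading=71, move]
LT 60: heading 71 -> 131
Final: pos=(2.697,11.792), heading=131, 1 segment(s) drawn

Answer: 2.697 11.792 131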